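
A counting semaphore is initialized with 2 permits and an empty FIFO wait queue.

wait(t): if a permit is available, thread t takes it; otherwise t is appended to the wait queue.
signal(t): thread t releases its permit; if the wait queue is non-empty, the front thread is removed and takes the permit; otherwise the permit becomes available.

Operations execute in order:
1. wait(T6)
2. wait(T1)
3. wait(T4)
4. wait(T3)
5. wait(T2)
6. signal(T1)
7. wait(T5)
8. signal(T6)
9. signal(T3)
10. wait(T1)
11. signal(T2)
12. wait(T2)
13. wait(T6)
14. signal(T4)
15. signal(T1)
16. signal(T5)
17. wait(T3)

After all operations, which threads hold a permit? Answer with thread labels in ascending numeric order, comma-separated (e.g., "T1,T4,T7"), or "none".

Answer: T2,T6

Derivation:
Step 1: wait(T6) -> count=1 queue=[] holders={T6}
Step 2: wait(T1) -> count=0 queue=[] holders={T1,T6}
Step 3: wait(T4) -> count=0 queue=[T4] holders={T1,T6}
Step 4: wait(T3) -> count=0 queue=[T4,T3] holders={T1,T6}
Step 5: wait(T2) -> count=0 queue=[T4,T3,T2] holders={T1,T6}
Step 6: signal(T1) -> count=0 queue=[T3,T2] holders={T4,T6}
Step 7: wait(T5) -> count=0 queue=[T3,T2,T5] holders={T4,T6}
Step 8: signal(T6) -> count=0 queue=[T2,T5] holders={T3,T4}
Step 9: signal(T3) -> count=0 queue=[T5] holders={T2,T4}
Step 10: wait(T1) -> count=0 queue=[T5,T1] holders={T2,T4}
Step 11: signal(T2) -> count=0 queue=[T1] holders={T4,T5}
Step 12: wait(T2) -> count=0 queue=[T1,T2] holders={T4,T5}
Step 13: wait(T6) -> count=0 queue=[T1,T2,T6] holders={T4,T5}
Step 14: signal(T4) -> count=0 queue=[T2,T6] holders={T1,T5}
Step 15: signal(T1) -> count=0 queue=[T6] holders={T2,T5}
Step 16: signal(T5) -> count=0 queue=[] holders={T2,T6}
Step 17: wait(T3) -> count=0 queue=[T3] holders={T2,T6}
Final holders: T2,T6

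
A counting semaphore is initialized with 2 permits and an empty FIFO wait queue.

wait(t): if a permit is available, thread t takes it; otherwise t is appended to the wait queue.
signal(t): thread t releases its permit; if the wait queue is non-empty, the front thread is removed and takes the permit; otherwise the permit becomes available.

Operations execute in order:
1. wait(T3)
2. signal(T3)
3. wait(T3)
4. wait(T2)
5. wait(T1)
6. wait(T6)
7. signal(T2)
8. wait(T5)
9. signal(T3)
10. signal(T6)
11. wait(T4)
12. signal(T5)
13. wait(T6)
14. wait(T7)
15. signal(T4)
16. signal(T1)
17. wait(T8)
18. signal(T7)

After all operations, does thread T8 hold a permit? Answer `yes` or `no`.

Step 1: wait(T3) -> count=1 queue=[] holders={T3}
Step 2: signal(T3) -> count=2 queue=[] holders={none}
Step 3: wait(T3) -> count=1 queue=[] holders={T3}
Step 4: wait(T2) -> count=0 queue=[] holders={T2,T3}
Step 5: wait(T1) -> count=0 queue=[T1] holders={T2,T3}
Step 6: wait(T6) -> count=0 queue=[T1,T6] holders={T2,T3}
Step 7: signal(T2) -> count=0 queue=[T6] holders={T1,T3}
Step 8: wait(T5) -> count=0 queue=[T6,T5] holders={T1,T3}
Step 9: signal(T3) -> count=0 queue=[T5] holders={T1,T6}
Step 10: signal(T6) -> count=0 queue=[] holders={T1,T5}
Step 11: wait(T4) -> count=0 queue=[T4] holders={T1,T5}
Step 12: signal(T5) -> count=0 queue=[] holders={T1,T4}
Step 13: wait(T6) -> count=0 queue=[T6] holders={T1,T4}
Step 14: wait(T7) -> count=0 queue=[T6,T7] holders={T1,T4}
Step 15: signal(T4) -> count=0 queue=[T7] holders={T1,T6}
Step 16: signal(T1) -> count=0 queue=[] holders={T6,T7}
Step 17: wait(T8) -> count=0 queue=[T8] holders={T6,T7}
Step 18: signal(T7) -> count=0 queue=[] holders={T6,T8}
Final holders: {T6,T8} -> T8 in holders

Answer: yes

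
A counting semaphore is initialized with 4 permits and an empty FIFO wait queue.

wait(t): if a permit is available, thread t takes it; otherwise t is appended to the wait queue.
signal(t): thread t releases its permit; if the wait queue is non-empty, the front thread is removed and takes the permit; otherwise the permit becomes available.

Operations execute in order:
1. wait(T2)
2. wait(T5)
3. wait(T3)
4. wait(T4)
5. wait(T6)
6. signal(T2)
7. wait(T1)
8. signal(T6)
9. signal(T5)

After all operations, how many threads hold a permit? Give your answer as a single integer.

Step 1: wait(T2) -> count=3 queue=[] holders={T2}
Step 2: wait(T5) -> count=2 queue=[] holders={T2,T5}
Step 3: wait(T3) -> count=1 queue=[] holders={T2,T3,T5}
Step 4: wait(T4) -> count=0 queue=[] holders={T2,T3,T4,T5}
Step 5: wait(T6) -> count=0 queue=[T6] holders={T2,T3,T4,T5}
Step 6: signal(T2) -> count=0 queue=[] holders={T3,T4,T5,T6}
Step 7: wait(T1) -> count=0 queue=[T1] holders={T3,T4,T5,T6}
Step 8: signal(T6) -> count=0 queue=[] holders={T1,T3,T4,T5}
Step 9: signal(T5) -> count=1 queue=[] holders={T1,T3,T4}
Final holders: {T1,T3,T4} -> 3 thread(s)

Answer: 3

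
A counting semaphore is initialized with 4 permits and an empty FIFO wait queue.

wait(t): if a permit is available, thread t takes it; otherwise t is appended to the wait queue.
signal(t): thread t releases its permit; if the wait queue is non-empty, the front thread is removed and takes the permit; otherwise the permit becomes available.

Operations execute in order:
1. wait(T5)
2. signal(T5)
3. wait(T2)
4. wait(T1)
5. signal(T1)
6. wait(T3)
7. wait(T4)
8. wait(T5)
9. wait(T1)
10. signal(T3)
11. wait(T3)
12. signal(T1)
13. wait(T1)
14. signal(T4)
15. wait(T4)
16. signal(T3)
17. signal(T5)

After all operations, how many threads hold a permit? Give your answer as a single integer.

Step 1: wait(T5) -> count=3 queue=[] holders={T5}
Step 2: signal(T5) -> count=4 queue=[] holders={none}
Step 3: wait(T2) -> count=3 queue=[] holders={T2}
Step 4: wait(T1) -> count=2 queue=[] holders={T1,T2}
Step 5: signal(T1) -> count=3 queue=[] holders={T2}
Step 6: wait(T3) -> count=2 queue=[] holders={T2,T3}
Step 7: wait(T4) -> count=1 queue=[] holders={T2,T3,T4}
Step 8: wait(T5) -> count=0 queue=[] holders={T2,T3,T4,T5}
Step 9: wait(T1) -> count=0 queue=[T1] holders={T2,T3,T4,T5}
Step 10: signal(T3) -> count=0 queue=[] holders={T1,T2,T4,T5}
Step 11: wait(T3) -> count=0 queue=[T3] holders={T1,T2,T4,T5}
Step 12: signal(T1) -> count=0 queue=[] holders={T2,T3,T4,T5}
Step 13: wait(T1) -> count=0 queue=[T1] holders={T2,T3,T4,T5}
Step 14: signal(T4) -> count=0 queue=[] holders={T1,T2,T3,T5}
Step 15: wait(T4) -> count=0 queue=[T4] holders={T1,T2,T3,T5}
Step 16: signal(T3) -> count=0 queue=[] holders={T1,T2,T4,T5}
Step 17: signal(T5) -> count=1 queue=[] holders={T1,T2,T4}
Final holders: {T1,T2,T4} -> 3 thread(s)

Answer: 3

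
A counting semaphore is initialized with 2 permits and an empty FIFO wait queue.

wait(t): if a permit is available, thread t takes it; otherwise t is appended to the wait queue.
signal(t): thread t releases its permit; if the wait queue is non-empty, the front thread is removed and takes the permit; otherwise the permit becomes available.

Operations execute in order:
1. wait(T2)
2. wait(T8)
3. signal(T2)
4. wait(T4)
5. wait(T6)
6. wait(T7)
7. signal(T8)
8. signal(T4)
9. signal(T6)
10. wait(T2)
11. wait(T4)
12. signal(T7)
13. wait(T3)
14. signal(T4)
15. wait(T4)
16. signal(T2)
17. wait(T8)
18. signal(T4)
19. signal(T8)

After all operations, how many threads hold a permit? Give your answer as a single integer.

Step 1: wait(T2) -> count=1 queue=[] holders={T2}
Step 2: wait(T8) -> count=0 queue=[] holders={T2,T8}
Step 3: signal(T2) -> count=1 queue=[] holders={T8}
Step 4: wait(T4) -> count=0 queue=[] holders={T4,T8}
Step 5: wait(T6) -> count=0 queue=[T6] holders={T4,T8}
Step 6: wait(T7) -> count=0 queue=[T6,T7] holders={T4,T8}
Step 7: signal(T8) -> count=0 queue=[T7] holders={T4,T6}
Step 8: signal(T4) -> count=0 queue=[] holders={T6,T7}
Step 9: signal(T6) -> count=1 queue=[] holders={T7}
Step 10: wait(T2) -> count=0 queue=[] holders={T2,T7}
Step 11: wait(T4) -> count=0 queue=[T4] holders={T2,T7}
Step 12: signal(T7) -> count=0 queue=[] holders={T2,T4}
Step 13: wait(T3) -> count=0 queue=[T3] holders={T2,T4}
Step 14: signal(T4) -> count=0 queue=[] holders={T2,T3}
Step 15: wait(T4) -> count=0 queue=[T4] holders={T2,T3}
Step 16: signal(T2) -> count=0 queue=[] holders={T3,T4}
Step 17: wait(T8) -> count=0 queue=[T8] holders={T3,T4}
Step 18: signal(T4) -> count=0 queue=[] holders={T3,T8}
Step 19: signal(T8) -> count=1 queue=[] holders={T3}
Final holders: {T3} -> 1 thread(s)

Answer: 1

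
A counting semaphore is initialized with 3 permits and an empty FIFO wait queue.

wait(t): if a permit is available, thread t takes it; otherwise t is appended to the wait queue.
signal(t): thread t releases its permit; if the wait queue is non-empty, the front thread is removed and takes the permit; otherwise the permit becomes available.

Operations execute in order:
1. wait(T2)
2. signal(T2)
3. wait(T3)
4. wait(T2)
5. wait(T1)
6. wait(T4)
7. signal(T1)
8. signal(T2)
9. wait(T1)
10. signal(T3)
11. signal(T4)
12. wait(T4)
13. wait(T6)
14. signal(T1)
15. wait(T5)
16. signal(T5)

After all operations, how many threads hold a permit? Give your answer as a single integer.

Answer: 2

Derivation:
Step 1: wait(T2) -> count=2 queue=[] holders={T2}
Step 2: signal(T2) -> count=3 queue=[] holders={none}
Step 3: wait(T3) -> count=2 queue=[] holders={T3}
Step 4: wait(T2) -> count=1 queue=[] holders={T2,T3}
Step 5: wait(T1) -> count=0 queue=[] holders={T1,T2,T3}
Step 6: wait(T4) -> count=0 queue=[T4] holders={T1,T2,T3}
Step 7: signal(T1) -> count=0 queue=[] holders={T2,T3,T4}
Step 8: signal(T2) -> count=1 queue=[] holders={T3,T4}
Step 9: wait(T1) -> count=0 queue=[] holders={T1,T3,T4}
Step 10: signal(T3) -> count=1 queue=[] holders={T1,T4}
Step 11: signal(T4) -> count=2 queue=[] holders={T1}
Step 12: wait(T4) -> count=1 queue=[] holders={T1,T4}
Step 13: wait(T6) -> count=0 queue=[] holders={T1,T4,T6}
Step 14: signal(T1) -> count=1 queue=[] holders={T4,T6}
Step 15: wait(T5) -> count=0 queue=[] holders={T4,T5,T6}
Step 16: signal(T5) -> count=1 queue=[] holders={T4,T6}
Final holders: {T4,T6} -> 2 thread(s)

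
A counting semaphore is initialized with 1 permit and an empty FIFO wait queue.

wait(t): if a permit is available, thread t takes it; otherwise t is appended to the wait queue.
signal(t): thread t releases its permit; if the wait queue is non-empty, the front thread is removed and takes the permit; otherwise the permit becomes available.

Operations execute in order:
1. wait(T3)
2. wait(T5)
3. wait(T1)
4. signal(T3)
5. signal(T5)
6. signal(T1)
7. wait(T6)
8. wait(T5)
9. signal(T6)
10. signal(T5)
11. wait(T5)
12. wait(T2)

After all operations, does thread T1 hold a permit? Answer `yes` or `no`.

Step 1: wait(T3) -> count=0 queue=[] holders={T3}
Step 2: wait(T5) -> count=0 queue=[T5] holders={T3}
Step 3: wait(T1) -> count=0 queue=[T5,T1] holders={T3}
Step 4: signal(T3) -> count=0 queue=[T1] holders={T5}
Step 5: signal(T5) -> count=0 queue=[] holders={T1}
Step 6: signal(T1) -> count=1 queue=[] holders={none}
Step 7: wait(T6) -> count=0 queue=[] holders={T6}
Step 8: wait(T5) -> count=0 queue=[T5] holders={T6}
Step 9: signal(T6) -> count=0 queue=[] holders={T5}
Step 10: signal(T5) -> count=1 queue=[] holders={none}
Step 11: wait(T5) -> count=0 queue=[] holders={T5}
Step 12: wait(T2) -> count=0 queue=[T2] holders={T5}
Final holders: {T5} -> T1 not in holders

Answer: no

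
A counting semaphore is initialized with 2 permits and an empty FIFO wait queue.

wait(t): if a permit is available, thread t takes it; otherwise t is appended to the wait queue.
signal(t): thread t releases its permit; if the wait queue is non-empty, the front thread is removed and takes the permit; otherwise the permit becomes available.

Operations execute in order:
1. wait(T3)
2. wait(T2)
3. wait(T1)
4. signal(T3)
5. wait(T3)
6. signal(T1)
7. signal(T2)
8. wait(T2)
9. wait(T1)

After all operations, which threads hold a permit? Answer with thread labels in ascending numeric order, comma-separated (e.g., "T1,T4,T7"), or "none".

Answer: T2,T3

Derivation:
Step 1: wait(T3) -> count=1 queue=[] holders={T3}
Step 2: wait(T2) -> count=0 queue=[] holders={T2,T3}
Step 3: wait(T1) -> count=0 queue=[T1] holders={T2,T3}
Step 4: signal(T3) -> count=0 queue=[] holders={T1,T2}
Step 5: wait(T3) -> count=0 queue=[T3] holders={T1,T2}
Step 6: signal(T1) -> count=0 queue=[] holders={T2,T3}
Step 7: signal(T2) -> count=1 queue=[] holders={T3}
Step 8: wait(T2) -> count=0 queue=[] holders={T2,T3}
Step 9: wait(T1) -> count=0 queue=[T1] holders={T2,T3}
Final holders: T2,T3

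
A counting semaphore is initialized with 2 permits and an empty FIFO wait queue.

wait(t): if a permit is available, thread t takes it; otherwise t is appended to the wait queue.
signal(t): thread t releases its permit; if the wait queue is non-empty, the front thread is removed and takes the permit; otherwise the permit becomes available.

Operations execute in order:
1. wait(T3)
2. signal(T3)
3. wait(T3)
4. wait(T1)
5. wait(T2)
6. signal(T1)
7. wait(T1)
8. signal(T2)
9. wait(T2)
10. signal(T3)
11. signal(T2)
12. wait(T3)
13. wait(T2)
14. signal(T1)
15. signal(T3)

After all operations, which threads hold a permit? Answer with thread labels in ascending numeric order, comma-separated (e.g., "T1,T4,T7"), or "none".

Answer: T2

Derivation:
Step 1: wait(T3) -> count=1 queue=[] holders={T3}
Step 2: signal(T3) -> count=2 queue=[] holders={none}
Step 3: wait(T3) -> count=1 queue=[] holders={T3}
Step 4: wait(T1) -> count=0 queue=[] holders={T1,T3}
Step 5: wait(T2) -> count=0 queue=[T2] holders={T1,T3}
Step 6: signal(T1) -> count=0 queue=[] holders={T2,T3}
Step 7: wait(T1) -> count=0 queue=[T1] holders={T2,T3}
Step 8: signal(T2) -> count=0 queue=[] holders={T1,T3}
Step 9: wait(T2) -> count=0 queue=[T2] holders={T1,T3}
Step 10: signal(T3) -> count=0 queue=[] holders={T1,T2}
Step 11: signal(T2) -> count=1 queue=[] holders={T1}
Step 12: wait(T3) -> count=0 queue=[] holders={T1,T3}
Step 13: wait(T2) -> count=0 queue=[T2] holders={T1,T3}
Step 14: signal(T1) -> count=0 queue=[] holders={T2,T3}
Step 15: signal(T3) -> count=1 queue=[] holders={T2}
Final holders: T2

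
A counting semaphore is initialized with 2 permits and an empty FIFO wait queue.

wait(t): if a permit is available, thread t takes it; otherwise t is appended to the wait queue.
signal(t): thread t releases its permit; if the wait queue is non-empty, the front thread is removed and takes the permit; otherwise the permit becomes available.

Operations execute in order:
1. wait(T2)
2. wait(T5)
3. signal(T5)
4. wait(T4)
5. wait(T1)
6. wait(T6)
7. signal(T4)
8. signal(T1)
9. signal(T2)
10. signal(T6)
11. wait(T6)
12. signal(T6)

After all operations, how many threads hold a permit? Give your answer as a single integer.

Step 1: wait(T2) -> count=1 queue=[] holders={T2}
Step 2: wait(T5) -> count=0 queue=[] holders={T2,T5}
Step 3: signal(T5) -> count=1 queue=[] holders={T2}
Step 4: wait(T4) -> count=0 queue=[] holders={T2,T4}
Step 5: wait(T1) -> count=0 queue=[T1] holders={T2,T4}
Step 6: wait(T6) -> count=0 queue=[T1,T6] holders={T2,T4}
Step 7: signal(T4) -> count=0 queue=[T6] holders={T1,T2}
Step 8: signal(T1) -> count=0 queue=[] holders={T2,T6}
Step 9: signal(T2) -> count=1 queue=[] holders={T6}
Step 10: signal(T6) -> count=2 queue=[] holders={none}
Step 11: wait(T6) -> count=1 queue=[] holders={T6}
Step 12: signal(T6) -> count=2 queue=[] holders={none}
Final holders: {none} -> 0 thread(s)

Answer: 0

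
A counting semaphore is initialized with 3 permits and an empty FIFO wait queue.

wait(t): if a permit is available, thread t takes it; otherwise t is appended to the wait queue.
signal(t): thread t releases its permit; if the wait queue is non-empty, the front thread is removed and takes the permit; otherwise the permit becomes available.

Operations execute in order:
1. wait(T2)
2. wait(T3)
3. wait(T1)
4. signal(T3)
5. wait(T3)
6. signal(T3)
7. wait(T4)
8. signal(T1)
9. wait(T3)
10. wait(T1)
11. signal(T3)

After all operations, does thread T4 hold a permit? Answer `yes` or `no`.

Answer: yes

Derivation:
Step 1: wait(T2) -> count=2 queue=[] holders={T2}
Step 2: wait(T3) -> count=1 queue=[] holders={T2,T3}
Step 3: wait(T1) -> count=0 queue=[] holders={T1,T2,T3}
Step 4: signal(T3) -> count=1 queue=[] holders={T1,T2}
Step 5: wait(T3) -> count=0 queue=[] holders={T1,T2,T3}
Step 6: signal(T3) -> count=1 queue=[] holders={T1,T2}
Step 7: wait(T4) -> count=0 queue=[] holders={T1,T2,T4}
Step 8: signal(T1) -> count=1 queue=[] holders={T2,T4}
Step 9: wait(T3) -> count=0 queue=[] holders={T2,T3,T4}
Step 10: wait(T1) -> count=0 queue=[T1] holders={T2,T3,T4}
Step 11: signal(T3) -> count=0 queue=[] holders={T1,T2,T4}
Final holders: {T1,T2,T4} -> T4 in holders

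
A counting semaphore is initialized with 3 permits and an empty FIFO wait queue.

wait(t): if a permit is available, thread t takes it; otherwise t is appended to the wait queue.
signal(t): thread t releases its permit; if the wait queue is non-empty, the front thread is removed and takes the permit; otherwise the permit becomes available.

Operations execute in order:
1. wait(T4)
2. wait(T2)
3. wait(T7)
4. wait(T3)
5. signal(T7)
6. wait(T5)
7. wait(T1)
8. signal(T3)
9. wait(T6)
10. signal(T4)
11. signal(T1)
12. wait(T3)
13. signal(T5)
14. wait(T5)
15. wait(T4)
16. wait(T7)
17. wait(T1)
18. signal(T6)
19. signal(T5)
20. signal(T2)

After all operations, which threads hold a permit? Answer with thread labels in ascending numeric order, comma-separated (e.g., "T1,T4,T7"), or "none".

Answer: T3,T4,T7

Derivation:
Step 1: wait(T4) -> count=2 queue=[] holders={T4}
Step 2: wait(T2) -> count=1 queue=[] holders={T2,T4}
Step 3: wait(T7) -> count=0 queue=[] holders={T2,T4,T7}
Step 4: wait(T3) -> count=0 queue=[T3] holders={T2,T4,T7}
Step 5: signal(T7) -> count=0 queue=[] holders={T2,T3,T4}
Step 6: wait(T5) -> count=0 queue=[T5] holders={T2,T3,T4}
Step 7: wait(T1) -> count=0 queue=[T5,T1] holders={T2,T3,T4}
Step 8: signal(T3) -> count=0 queue=[T1] holders={T2,T4,T5}
Step 9: wait(T6) -> count=0 queue=[T1,T6] holders={T2,T4,T5}
Step 10: signal(T4) -> count=0 queue=[T6] holders={T1,T2,T5}
Step 11: signal(T1) -> count=0 queue=[] holders={T2,T5,T6}
Step 12: wait(T3) -> count=0 queue=[T3] holders={T2,T5,T6}
Step 13: signal(T5) -> count=0 queue=[] holders={T2,T3,T6}
Step 14: wait(T5) -> count=0 queue=[T5] holders={T2,T3,T6}
Step 15: wait(T4) -> count=0 queue=[T5,T4] holders={T2,T3,T6}
Step 16: wait(T7) -> count=0 queue=[T5,T4,T7] holders={T2,T3,T6}
Step 17: wait(T1) -> count=0 queue=[T5,T4,T7,T1] holders={T2,T3,T6}
Step 18: signal(T6) -> count=0 queue=[T4,T7,T1] holders={T2,T3,T5}
Step 19: signal(T5) -> count=0 queue=[T7,T1] holders={T2,T3,T4}
Step 20: signal(T2) -> count=0 queue=[T1] holders={T3,T4,T7}
Final holders: T3,T4,T7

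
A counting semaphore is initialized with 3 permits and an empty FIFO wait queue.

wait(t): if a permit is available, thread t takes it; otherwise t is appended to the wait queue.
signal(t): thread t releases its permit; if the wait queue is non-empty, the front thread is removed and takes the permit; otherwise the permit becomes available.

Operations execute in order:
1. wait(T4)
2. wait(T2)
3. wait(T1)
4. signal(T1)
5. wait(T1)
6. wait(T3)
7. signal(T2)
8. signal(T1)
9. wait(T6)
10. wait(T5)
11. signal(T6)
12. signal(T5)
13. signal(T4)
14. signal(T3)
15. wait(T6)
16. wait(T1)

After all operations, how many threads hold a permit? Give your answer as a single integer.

Answer: 2

Derivation:
Step 1: wait(T4) -> count=2 queue=[] holders={T4}
Step 2: wait(T2) -> count=1 queue=[] holders={T2,T4}
Step 3: wait(T1) -> count=0 queue=[] holders={T1,T2,T4}
Step 4: signal(T1) -> count=1 queue=[] holders={T2,T4}
Step 5: wait(T1) -> count=0 queue=[] holders={T1,T2,T4}
Step 6: wait(T3) -> count=0 queue=[T3] holders={T1,T2,T4}
Step 7: signal(T2) -> count=0 queue=[] holders={T1,T3,T4}
Step 8: signal(T1) -> count=1 queue=[] holders={T3,T4}
Step 9: wait(T6) -> count=0 queue=[] holders={T3,T4,T6}
Step 10: wait(T5) -> count=0 queue=[T5] holders={T3,T4,T6}
Step 11: signal(T6) -> count=0 queue=[] holders={T3,T4,T5}
Step 12: signal(T5) -> count=1 queue=[] holders={T3,T4}
Step 13: signal(T4) -> count=2 queue=[] holders={T3}
Step 14: signal(T3) -> count=3 queue=[] holders={none}
Step 15: wait(T6) -> count=2 queue=[] holders={T6}
Step 16: wait(T1) -> count=1 queue=[] holders={T1,T6}
Final holders: {T1,T6} -> 2 thread(s)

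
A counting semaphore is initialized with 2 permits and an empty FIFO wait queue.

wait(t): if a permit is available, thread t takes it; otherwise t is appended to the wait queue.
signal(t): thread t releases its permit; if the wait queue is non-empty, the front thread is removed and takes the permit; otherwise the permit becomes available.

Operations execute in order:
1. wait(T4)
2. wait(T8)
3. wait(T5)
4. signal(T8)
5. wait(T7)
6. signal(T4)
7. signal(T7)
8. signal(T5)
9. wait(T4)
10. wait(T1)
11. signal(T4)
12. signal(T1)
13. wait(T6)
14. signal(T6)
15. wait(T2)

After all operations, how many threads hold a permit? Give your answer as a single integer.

Step 1: wait(T4) -> count=1 queue=[] holders={T4}
Step 2: wait(T8) -> count=0 queue=[] holders={T4,T8}
Step 3: wait(T5) -> count=0 queue=[T5] holders={T4,T8}
Step 4: signal(T8) -> count=0 queue=[] holders={T4,T5}
Step 5: wait(T7) -> count=0 queue=[T7] holders={T4,T5}
Step 6: signal(T4) -> count=0 queue=[] holders={T5,T7}
Step 7: signal(T7) -> count=1 queue=[] holders={T5}
Step 8: signal(T5) -> count=2 queue=[] holders={none}
Step 9: wait(T4) -> count=1 queue=[] holders={T4}
Step 10: wait(T1) -> count=0 queue=[] holders={T1,T4}
Step 11: signal(T4) -> count=1 queue=[] holders={T1}
Step 12: signal(T1) -> count=2 queue=[] holders={none}
Step 13: wait(T6) -> count=1 queue=[] holders={T6}
Step 14: signal(T6) -> count=2 queue=[] holders={none}
Step 15: wait(T2) -> count=1 queue=[] holders={T2}
Final holders: {T2} -> 1 thread(s)

Answer: 1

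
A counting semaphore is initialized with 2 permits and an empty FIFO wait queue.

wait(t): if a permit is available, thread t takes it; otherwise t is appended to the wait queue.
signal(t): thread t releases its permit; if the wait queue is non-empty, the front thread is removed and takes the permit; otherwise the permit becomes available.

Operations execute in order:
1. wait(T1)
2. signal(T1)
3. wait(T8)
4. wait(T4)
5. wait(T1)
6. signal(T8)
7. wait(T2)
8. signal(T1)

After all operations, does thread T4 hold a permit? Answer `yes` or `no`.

Answer: yes

Derivation:
Step 1: wait(T1) -> count=1 queue=[] holders={T1}
Step 2: signal(T1) -> count=2 queue=[] holders={none}
Step 3: wait(T8) -> count=1 queue=[] holders={T8}
Step 4: wait(T4) -> count=0 queue=[] holders={T4,T8}
Step 5: wait(T1) -> count=0 queue=[T1] holders={T4,T8}
Step 6: signal(T8) -> count=0 queue=[] holders={T1,T4}
Step 7: wait(T2) -> count=0 queue=[T2] holders={T1,T4}
Step 8: signal(T1) -> count=0 queue=[] holders={T2,T4}
Final holders: {T2,T4} -> T4 in holders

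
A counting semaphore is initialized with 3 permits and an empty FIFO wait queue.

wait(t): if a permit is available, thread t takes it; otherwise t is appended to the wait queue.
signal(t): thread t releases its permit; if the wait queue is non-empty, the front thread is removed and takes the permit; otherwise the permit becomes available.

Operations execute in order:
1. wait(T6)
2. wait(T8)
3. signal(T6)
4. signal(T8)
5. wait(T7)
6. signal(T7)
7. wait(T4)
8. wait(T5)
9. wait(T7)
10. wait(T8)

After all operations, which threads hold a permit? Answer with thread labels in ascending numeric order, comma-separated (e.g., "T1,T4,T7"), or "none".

Answer: T4,T5,T7

Derivation:
Step 1: wait(T6) -> count=2 queue=[] holders={T6}
Step 2: wait(T8) -> count=1 queue=[] holders={T6,T8}
Step 3: signal(T6) -> count=2 queue=[] holders={T8}
Step 4: signal(T8) -> count=3 queue=[] holders={none}
Step 5: wait(T7) -> count=2 queue=[] holders={T7}
Step 6: signal(T7) -> count=3 queue=[] holders={none}
Step 7: wait(T4) -> count=2 queue=[] holders={T4}
Step 8: wait(T5) -> count=1 queue=[] holders={T4,T5}
Step 9: wait(T7) -> count=0 queue=[] holders={T4,T5,T7}
Step 10: wait(T8) -> count=0 queue=[T8] holders={T4,T5,T7}
Final holders: T4,T5,T7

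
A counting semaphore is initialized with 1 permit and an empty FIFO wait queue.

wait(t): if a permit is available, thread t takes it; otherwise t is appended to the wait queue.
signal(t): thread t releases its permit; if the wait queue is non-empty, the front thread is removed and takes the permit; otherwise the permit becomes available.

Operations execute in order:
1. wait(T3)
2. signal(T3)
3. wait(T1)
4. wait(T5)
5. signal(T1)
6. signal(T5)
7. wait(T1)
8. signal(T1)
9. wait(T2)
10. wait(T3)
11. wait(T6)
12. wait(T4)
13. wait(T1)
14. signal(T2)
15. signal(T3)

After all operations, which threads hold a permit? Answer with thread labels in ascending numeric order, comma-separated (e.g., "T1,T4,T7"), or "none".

Step 1: wait(T3) -> count=0 queue=[] holders={T3}
Step 2: signal(T3) -> count=1 queue=[] holders={none}
Step 3: wait(T1) -> count=0 queue=[] holders={T1}
Step 4: wait(T5) -> count=0 queue=[T5] holders={T1}
Step 5: signal(T1) -> count=0 queue=[] holders={T5}
Step 6: signal(T5) -> count=1 queue=[] holders={none}
Step 7: wait(T1) -> count=0 queue=[] holders={T1}
Step 8: signal(T1) -> count=1 queue=[] holders={none}
Step 9: wait(T2) -> count=0 queue=[] holders={T2}
Step 10: wait(T3) -> count=0 queue=[T3] holders={T2}
Step 11: wait(T6) -> count=0 queue=[T3,T6] holders={T2}
Step 12: wait(T4) -> count=0 queue=[T3,T6,T4] holders={T2}
Step 13: wait(T1) -> count=0 queue=[T3,T6,T4,T1] holders={T2}
Step 14: signal(T2) -> count=0 queue=[T6,T4,T1] holders={T3}
Step 15: signal(T3) -> count=0 queue=[T4,T1] holders={T6}
Final holders: T6

Answer: T6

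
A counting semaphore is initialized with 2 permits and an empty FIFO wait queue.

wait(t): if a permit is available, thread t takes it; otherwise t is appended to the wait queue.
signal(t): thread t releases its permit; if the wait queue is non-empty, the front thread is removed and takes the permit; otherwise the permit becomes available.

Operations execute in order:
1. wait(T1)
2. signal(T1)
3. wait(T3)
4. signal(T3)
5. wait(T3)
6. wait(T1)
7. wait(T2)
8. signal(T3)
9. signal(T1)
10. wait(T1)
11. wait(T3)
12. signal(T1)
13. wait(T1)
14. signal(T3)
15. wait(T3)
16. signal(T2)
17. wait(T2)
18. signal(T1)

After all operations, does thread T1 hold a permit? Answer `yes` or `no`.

Answer: no

Derivation:
Step 1: wait(T1) -> count=1 queue=[] holders={T1}
Step 2: signal(T1) -> count=2 queue=[] holders={none}
Step 3: wait(T3) -> count=1 queue=[] holders={T3}
Step 4: signal(T3) -> count=2 queue=[] holders={none}
Step 5: wait(T3) -> count=1 queue=[] holders={T3}
Step 6: wait(T1) -> count=0 queue=[] holders={T1,T3}
Step 7: wait(T2) -> count=0 queue=[T2] holders={T1,T3}
Step 8: signal(T3) -> count=0 queue=[] holders={T1,T2}
Step 9: signal(T1) -> count=1 queue=[] holders={T2}
Step 10: wait(T1) -> count=0 queue=[] holders={T1,T2}
Step 11: wait(T3) -> count=0 queue=[T3] holders={T1,T2}
Step 12: signal(T1) -> count=0 queue=[] holders={T2,T3}
Step 13: wait(T1) -> count=0 queue=[T1] holders={T2,T3}
Step 14: signal(T3) -> count=0 queue=[] holders={T1,T2}
Step 15: wait(T3) -> count=0 queue=[T3] holders={T1,T2}
Step 16: signal(T2) -> count=0 queue=[] holders={T1,T3}
Step 17: wait(T2) -> count=0 queue=[T2] holders={T1,T3}
Step 18: signal(T1) -> count=0 queue=[] holders={T2,T3}
Final holders: {T2,T3} -> T1 not in holders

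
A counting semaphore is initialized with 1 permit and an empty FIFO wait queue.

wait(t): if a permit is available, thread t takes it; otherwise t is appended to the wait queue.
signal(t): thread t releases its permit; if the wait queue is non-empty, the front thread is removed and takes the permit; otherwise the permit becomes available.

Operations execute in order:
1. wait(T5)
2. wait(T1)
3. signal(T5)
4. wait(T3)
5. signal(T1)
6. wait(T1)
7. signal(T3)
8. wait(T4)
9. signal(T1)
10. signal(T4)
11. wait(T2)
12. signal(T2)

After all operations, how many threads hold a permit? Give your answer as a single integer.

Answer: 0

Derivation:
Step 1: wait(T5) -> count=0 queue=[] holders={T5}
Step 2: wait(T1) -> count=0 queue=[T1] holders={T5}
Step 3: signal(T5) -> count=0 queue=[] holders={T1}
Step 4: wait(T3) -> count=0 queue=[T3] holders={T1}
Step 5: signal(T1) -> count=0 queue=[] holders={T3}
Step 6: wait(T1) -> count=0 queue=[T1] holders={T3}
Step 7: signal(T3) -> count=0 queue=[] holders={T1}
Step 8: wait(T4) -> count=0 queue=[T4] holders={T1}
Step 9: signal(T1) -> count=0 queue=[] holders={T4}
Step 10: signal(T4) -> count=1 queue=[] holders={none}
Step 11: wait(T2) -> count=0 queue=[] holders={T2}
Step 12: signal(T2) -> count=1 queue=[] holders={none}
Final holders: {none} -> 0 thread(s)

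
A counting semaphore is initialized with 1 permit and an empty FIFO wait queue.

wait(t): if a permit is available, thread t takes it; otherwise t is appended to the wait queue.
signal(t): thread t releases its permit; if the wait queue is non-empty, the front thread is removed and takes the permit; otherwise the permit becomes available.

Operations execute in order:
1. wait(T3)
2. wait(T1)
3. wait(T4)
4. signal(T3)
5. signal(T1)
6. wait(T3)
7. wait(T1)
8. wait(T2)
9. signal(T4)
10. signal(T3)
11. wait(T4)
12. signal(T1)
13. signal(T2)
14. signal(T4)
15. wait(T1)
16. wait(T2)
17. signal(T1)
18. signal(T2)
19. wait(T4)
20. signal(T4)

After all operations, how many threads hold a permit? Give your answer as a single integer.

Answer: 0

Derivation:
Step 1: wait(T3) -> count=0 queue=[] holders={T3}
Step 2: wait(T1) -> count=0 queue=[T1] holders={T3}
Step 3: wait(T4) -> count=0 queue=[T1,T4] holders={T3}
Step 4: signal(T3) -> count=0 queue=[T4] holders={T1}
Step 5: signal(T1) -> count=0 queue=[] holders={T4}
Step 6: wait(T3) -> count=0 queue=[T3] holders={T4}
Step 7: wait(T1) -> count=0 queue=[T3,T1] holders={T4}
Step 8: wait(T2) -> count=0 queue=[T3,T1,T2] holders={T4}
Step 9: signal(T4) -> count=0 queue=[T1,T2] holders={T3}
Step 10: signal(T3) -> count=0 queue=[T2] holders={T1}
Step 11: wait(T4) -> count=0 queue=[T2,T4] holders={T1}
Step 12: signal(T1) -> count=0 queue=[T4] holders={T2}
Step 13: signal(T2) -> count=0 queue=[] holders={T4}
Step 14: signal(T4) -> count=1 queue=[] holders={none}
Step 15: wait(T1) -> count=0 queue=[] holders={T1}
Step 16: wait(T2) -> count=0 queue=[T2] holders={T1}
Step 17: signal(T1) -> count=0 queue=[] holders={T2}
Step 18: signal(T2) -> count=1 queue=[] holders={none}
Step 19: wait(T4) -> count=0 queue=[] holders={T4}
Step 20: signal(T4) -> count=1 queue=[] holders={none}
Final holders: {none} -> 0 thread(s)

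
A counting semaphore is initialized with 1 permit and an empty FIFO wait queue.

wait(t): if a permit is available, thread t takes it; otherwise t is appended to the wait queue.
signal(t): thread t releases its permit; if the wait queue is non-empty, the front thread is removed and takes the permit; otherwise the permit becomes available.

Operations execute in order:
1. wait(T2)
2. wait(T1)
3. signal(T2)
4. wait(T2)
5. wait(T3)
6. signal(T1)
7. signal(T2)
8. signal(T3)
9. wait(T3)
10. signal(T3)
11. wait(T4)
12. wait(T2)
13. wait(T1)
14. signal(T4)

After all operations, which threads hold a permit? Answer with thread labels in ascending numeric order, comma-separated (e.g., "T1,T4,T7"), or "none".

Step 1: wait(T2) -> count=0 queue=[] holders={T2}
Step 2: wait(T1) -> count=0 queue=[T1] holders={T2}
Step 3: signal(T2) -> count=0 queue=[] holders={T1}
Step 4: wait(T2) -> count=0 queue=[T2] holders={T1}
Step 5: wait(T3) -> count=0 queue=[T2,T3] holders={T1}
Step 6: signal(T1) -> count=0 queue=[T3] holders={T2}
Step 7: signal(T2) -> count=0 queue=[] holders={T3}
Step 8: signal(T3) -> count=1 queue=[] holders={none}
Step 9: wait(T3) -> count=0 queue=[] holders={T3}
Step 10: signal(T3) -> count=1 queue=[] holders={none}
Step 11: wait(T4) -> count=0 queue=[] holders={T4}
Step 12: wait(T2) -> count=0 queue=[T2] holders={T4}
Step 13: wait(T1) -> count=0 queue=[T2,T1] holders={T4}
Step 14: signal(T4) -> count=0 queue=[T1] holders={T2}
Final holders: T2

Answer: T2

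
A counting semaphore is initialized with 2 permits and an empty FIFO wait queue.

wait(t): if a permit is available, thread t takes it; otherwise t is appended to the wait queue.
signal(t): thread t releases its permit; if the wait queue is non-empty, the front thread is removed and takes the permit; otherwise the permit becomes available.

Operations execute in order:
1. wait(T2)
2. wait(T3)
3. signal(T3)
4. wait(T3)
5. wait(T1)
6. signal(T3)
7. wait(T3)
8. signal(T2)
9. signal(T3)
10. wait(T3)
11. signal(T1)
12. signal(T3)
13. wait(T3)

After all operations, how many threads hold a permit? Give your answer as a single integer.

Step 1: wait(T2) -> count=1 queue=[] holders={T2}
Step 2: wait(T3) -> count=0 queue=[] holders={T2,T3}
Step 3: signal(T3) -> count=1 queue=[] holders={T2}
Step 4: wait(T3) -> count=0 queue=[] holders={T2,T3}
Step 5: wait(T1) -> count=0 queue=[T1] holders={T2,T3}
Step 6: signal(T3) -> count=0 queue=[] holders={T1,T2}
Step 7: wait(T3) -> count=0 queue=[T3] holders={T1,T2}
Step 8: signal(T2) -> count=0 queue=[] holders={T1,T3}
Step 9: signal(T3) -> count=1 queue=[] holders={T1}
Step 10: wait(T3) -> count=0 queue=[] holders={T1,T3}
Step 11: signal(T1) -> count=1 queue=[] holders={T3}
Step 12: signal(T3) -> count=2 queue=[] holders={none}
Step 13: wait(T3) -> count=1 queue=[] holders={T3}
Final holders: {T3} -> 1 thread(s)

Answer: 1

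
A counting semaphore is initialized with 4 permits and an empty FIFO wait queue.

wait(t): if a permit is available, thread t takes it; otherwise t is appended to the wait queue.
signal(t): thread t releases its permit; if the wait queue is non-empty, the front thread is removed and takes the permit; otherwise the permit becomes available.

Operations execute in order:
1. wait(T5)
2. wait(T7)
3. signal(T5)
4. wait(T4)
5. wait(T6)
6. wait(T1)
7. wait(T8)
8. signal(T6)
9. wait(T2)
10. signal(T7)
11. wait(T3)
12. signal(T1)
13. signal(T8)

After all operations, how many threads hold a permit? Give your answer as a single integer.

Answer: 3

Derivation:
Step 1: wait(T5) -> count=3 queue=[] holders={T5}
Step 2: wait(T7) -> count=2 queue=[] holders={T5,T7}
Step 3: signal(T5) -> count=3 queue=[] holders={T7}
Step 4: wait(T4) -> count=2 queue=[] holders={T4,T7}
Step 5: wait(T6) -> count=1 queue=[] holders={T4,T6,T7}
Step 6: wait(T1) -> count=0 queue=[] holders={T1,T4,T6,T7}
Step 7: wait(T8) -> count=0 queue=[T8] holders={T1,T4,T6,T7}
Step 8: signal(T6) -> count=0 queue=[] holders={T1,T4,T7,T8}
Step 9: wait(T2) -> count=0 queue=[T2] holders={T1,T4,T7,T8}
Step 10: signal(T7) -> count=0 queue=[] holders={T1,T2,T4,T8}
Step 11: wait(T3) -> count=0 queue=[T3] holders={T1,T2,T4,T8}
Step 12: signal(T1) -> count=0 queue=[] holders={T2,T3,T4,T8}
Step 13: signal(T8) -> count=1 queue=[] holders={T2,T3,T4}
Final holders: {T2,T3,T4} -> 3 thread(s)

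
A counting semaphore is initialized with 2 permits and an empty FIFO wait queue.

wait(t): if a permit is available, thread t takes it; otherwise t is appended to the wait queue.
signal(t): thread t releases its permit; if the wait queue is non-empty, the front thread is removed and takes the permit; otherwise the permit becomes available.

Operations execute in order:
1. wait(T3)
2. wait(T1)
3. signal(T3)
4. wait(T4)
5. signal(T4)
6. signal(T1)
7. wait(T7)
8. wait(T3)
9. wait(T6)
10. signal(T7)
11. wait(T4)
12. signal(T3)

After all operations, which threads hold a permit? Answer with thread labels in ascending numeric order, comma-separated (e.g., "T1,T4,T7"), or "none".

Answer: T4,T6

Derivation:
Step 1: wait(T3) -> count=1 queue=[] holders={T3}
Step 2: wait(T1) -> count=0 queue=[] holders={T1,T3}
Step 3: signal(T3) -> count=1 queue=[] holders={T1}
Step 4: wait(T4) -> count=0 queue=[] holders={T1,T4}
Step 5: signal(T4) -> count=1 queue=[] holders={T1}
Step 6: signal(T1) -> count=2 queue=[] holders={none}
Step 7: wait(T7) -> count=1 queue=[] holders={T7}
Step 8: wait(T3) -> count=0 queue=[] holders={T3,T7}
Step 9: wait(T6) -> count=0 queue=[T6] holders={T3,T7}
Step 10: signal(T7) -> count=0 queue=[] holders={T3,T6}
Step 11: wait(T4) -> count=0 queue=[T4] holders={T3,T6}
Step 12: signal(T3) -> count=0 queue=[] holders={T4,T6}
Final holders: T4,T6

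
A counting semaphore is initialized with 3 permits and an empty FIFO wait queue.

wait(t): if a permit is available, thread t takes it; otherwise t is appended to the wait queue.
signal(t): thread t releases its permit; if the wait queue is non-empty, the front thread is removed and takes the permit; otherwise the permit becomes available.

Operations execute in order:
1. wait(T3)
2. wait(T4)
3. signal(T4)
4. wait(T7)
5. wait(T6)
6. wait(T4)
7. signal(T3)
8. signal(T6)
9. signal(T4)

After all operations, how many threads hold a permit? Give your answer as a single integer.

Answer: 1

Derivation:
Step 1: wait(T3) -> count=2 queue=[] holders={T3}
Step 2: wait(T4) -> count=1 queue=[] holders={T3,T4}
Step 3: signal(T4) -> count=2 queue=[] holders={T3}
Step 4: wait(T7) -> count=1 queue=[] holders={T3,T7}
Step 5: wait(T6) -> count=0 queue=[] holders={T3,T6,T7}
Step 6: wait(T4) -> count=0 queue=[T4] holders={T3,T6,T7}
Step 7: signal(T3) -> count=0 queue=[] holders={T4,T6,T7}
Step 8: signal(T6) -> count=1 queue=[] holders={T4,T7}
Step 9: signal(T4) -> count=2 queue=[] holders={T7}
Final holders: {T7} -> 1 thread(s)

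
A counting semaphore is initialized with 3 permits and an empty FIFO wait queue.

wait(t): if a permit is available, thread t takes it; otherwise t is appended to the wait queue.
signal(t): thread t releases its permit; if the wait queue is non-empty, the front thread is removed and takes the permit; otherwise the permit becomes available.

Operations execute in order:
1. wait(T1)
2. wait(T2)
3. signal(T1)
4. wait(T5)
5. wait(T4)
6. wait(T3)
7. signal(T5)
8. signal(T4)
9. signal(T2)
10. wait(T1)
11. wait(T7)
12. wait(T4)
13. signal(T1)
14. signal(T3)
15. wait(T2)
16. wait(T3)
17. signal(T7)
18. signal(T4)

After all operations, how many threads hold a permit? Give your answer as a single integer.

Step 1: wait(T1) -> count=2 queue=[] holders={T1}
Step 2: wait(T2) -> count=1 queue=[] holders={T1,T2}
Step 3: signal(T1) -> count=2 queue=[] holders={T2}
Step 4: wait(T5) -> count=1 queue=[] holders={T2,T5}
Step 5: wait(T4) -> count=0 queue=[] holders={T2,T4,T5}
Step 6: wait(T3) -> count=0 queue=[T3] holders={T2,T4,T5}
Step 7: signal(T5) -> count=0 queue=[] holders={T2,T3,T4}
Step 8: signal(T4) -> count=1 queue=[] holders={T2,T3}
Step 9: signal(T2) -> count=2 queue=[] holders={T3}
Step 10: wait(T1) -> count=1 queue=[] holders={T1,T3}
Step 11: wait(T7) -> count=0 queue=[] holders={T1,T3,T7}
Step 12: wait(T4) -> count=0 queue=[T4] holders={T1,T3,T7}
Step 13: signal(T1) -> count=0 queue=[] holders={T3,T4,T7}
Step 14: signal(T3) -> count=1 queue=[] holders={T4,T7}
Step 15: wait(T2) -> count=0 queue=[] holders={T2,T4,T7}
Step 16: wait(T3) -> count=0 queue=[T3] holders={T2,T4,T7}
Step 17: signal(T7) -> count=0 queue=[] holders={T2,T3,T4}
Step 18: signal(T4) -> count=1 queue=[] holders={T2,T3}
Final holders: {T2,T3} -> 2 thread(s)

Answer: 2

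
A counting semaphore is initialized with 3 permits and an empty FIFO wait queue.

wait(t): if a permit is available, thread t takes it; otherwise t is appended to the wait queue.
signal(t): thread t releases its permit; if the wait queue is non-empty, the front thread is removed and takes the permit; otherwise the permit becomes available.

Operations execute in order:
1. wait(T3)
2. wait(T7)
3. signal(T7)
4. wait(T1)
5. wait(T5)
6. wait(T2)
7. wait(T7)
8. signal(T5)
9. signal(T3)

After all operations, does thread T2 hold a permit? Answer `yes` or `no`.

Answer: yes

Derivation:
Step 1: wait(T3) -> count=2 queue=[] holders={T3}
Step 2: wait(T7) -> count=1 queue=[] holders={T3,T7}
Step 3: signal(T7) -> count=2 queue=[] holders={T3}
Step 4: wait(T1) -> count=1 queue=[] holders={T1,T3}
Step 5: wait(T5) -> count=0 queue=[] holders={T1,T3,T5}
Step 6: wait(T2) -> count=0 queue=[T2] holders={T1,T3,T5}
Step 7: wait(T7) -> count=0 queue=[T2,T7] holders={T1,T3,T5}
Step 8: signal(T5) -> count=0 queue=[T7] holders={T1,T2,T3}
Step 9: signal(T3) -> count=0 queue=[] holders={T1,T2,T7}
Final holders: {T1,T2,T7} -> T2 in holders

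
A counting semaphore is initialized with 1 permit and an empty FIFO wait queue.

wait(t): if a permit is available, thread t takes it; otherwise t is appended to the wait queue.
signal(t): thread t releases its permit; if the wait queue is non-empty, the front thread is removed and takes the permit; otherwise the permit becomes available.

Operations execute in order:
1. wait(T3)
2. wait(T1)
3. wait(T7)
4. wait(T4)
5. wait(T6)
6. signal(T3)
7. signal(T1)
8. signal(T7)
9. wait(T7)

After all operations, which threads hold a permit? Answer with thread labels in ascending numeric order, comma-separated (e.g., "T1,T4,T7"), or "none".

Answer: T4

Derivation:
Step 1: wait(T3) -> count=0 queue=[] holders={T3}
Step 2: wait(T1) -> count=0 queue=[T1] holders={T3}
Step 3: wait(T7) -> count=0 queue=[T1,T7] holders={T3}
Step 4: wait(T4) -> count=0 queue=[T1,T7,T4] holders={T3}
Step 5: wait(T6) -> count=0 queue=[T1,T7,T4,T6] holders={T3}
Step 6: signal(T3) -> count=0 queue=[T7,T4,T6] holders={T1}
Step 7: signal(T1) -> count=0 queue=[T4,T6] holders={T7}
Step 8: signal(T7) -> count=0 queue=[T6] holders={T4}
Step 9: wait(T7) -> count=0 queue=[T6,T7] holders={T4}
Final holders: T4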